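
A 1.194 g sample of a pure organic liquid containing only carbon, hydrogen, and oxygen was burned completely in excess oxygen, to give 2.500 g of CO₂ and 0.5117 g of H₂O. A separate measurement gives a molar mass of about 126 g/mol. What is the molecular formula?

C6H6O3

mol C = 2.500 g CO₂ ÷ 44.009 g/mol = 0.056807 mol
mol H = 2 × 0.5117 g H₂O ÷ 18.015 g/mol = 0.056808 mol
mass O = 1.194 − (0.68230 + 0.057263) = 0.45443 g → mol O = 0.45443 ÷ 15.999 = 0.028404 mol
Divide by the smallest (0.028404 mol): C 2.000, H 2.000, O 1.000
Empirical formula: C2H2O
Empirical-formula mass = 42.04 g/mol; 126 ÷ 42.04 ≈ 3, so the molecular formula is C6H6O3.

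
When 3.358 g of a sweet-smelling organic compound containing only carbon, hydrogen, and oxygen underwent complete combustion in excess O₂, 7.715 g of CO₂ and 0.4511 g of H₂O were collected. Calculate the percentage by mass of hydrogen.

mol C = 7.715 g CO₂ ÷ 44.009 g/mol = 0.17531 mol
mol H = 2 × 0.4511 g H₂O ÷ 18.015 g/mol = 0.050080 mol
mass O = 3.358 − (2.1056 + 0.050481) = 1.2019 g → mol O = 1.2019 ÷ 15.999 = 0.075125 mol
mass % H = 0.050481 g ÷ 3.358 g × 100%

1.50%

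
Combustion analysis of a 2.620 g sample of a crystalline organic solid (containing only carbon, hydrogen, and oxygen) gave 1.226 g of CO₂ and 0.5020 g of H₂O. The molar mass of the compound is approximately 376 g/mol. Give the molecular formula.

C4H8O20

mol C = 1.226 g CO₂ ÷ 44.009 g/mol = 0.027858 mol
mol H = 2 × 0.5020 g H₂O ÷ 18.015 g/mol = 0.055731 mol
mass O = 2.620 − (0.33460 + 0.056177) = 2.2292 g → mol O = 2.2292 ÷ 15.999 = 0.13934 mol
Divide by the smallest (0.027858 mol): C 1.000, H 2.001, O 5.002
Empirical formula: CH2O5
Empirical-formula mass = 94.02 g/mol; 376 ÷ 94.02 ≈ 4, so the molecular formula is C4H8O20.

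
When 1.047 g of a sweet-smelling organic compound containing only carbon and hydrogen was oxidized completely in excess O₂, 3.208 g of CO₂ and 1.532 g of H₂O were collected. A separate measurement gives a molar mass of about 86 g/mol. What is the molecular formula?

mol C = 3.208 g CO₂ ÷ 44.009 g/mol = 0.072894 mol
mol H = 2 × 1.532 g H₂O ÷ 18.015 g/mol = 0.17008 mol
Divide by the smallest (0.072894 mol): C 1.000, H 2.333
Multiplying each by 3 gives whole numbers: C 3.00, H 7.00
Empirical formula: C3H7
Empirical-formula mass = 43.09 g/mol; 86 ÷ 43.09 ≈ 2, so the molecular formula is C6H14.

C6H14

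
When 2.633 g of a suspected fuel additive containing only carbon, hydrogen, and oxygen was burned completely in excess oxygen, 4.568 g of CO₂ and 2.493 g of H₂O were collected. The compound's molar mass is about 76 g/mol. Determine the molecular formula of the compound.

C3H8O2

mol C = 4.568 g CO₂ ÷ 44.009 g/mol = 0.10380 mol
mol H = 2 × 2.493 g H₂O ÷ 18.015 g/mol = 0.27677 mol
mass O = 2.633 − (1.2467 + 0.27898) = 1.1073 g → mol O = 1.1073 ÷ 15.999 = 0.069211 mol
Divide by the smallest (0.069211 mol): C 1.500, H 3.999, O 1.000
Multiplying each by 2 gives whole numbers: C 3.00, H 8.00, O 2.00
Empirical formula: C3H8O2
Empirical-formula mass = 76.09 g/mol; 76 ÷ 76.09 ≈ 1, so the molecular formula is C3H8O2.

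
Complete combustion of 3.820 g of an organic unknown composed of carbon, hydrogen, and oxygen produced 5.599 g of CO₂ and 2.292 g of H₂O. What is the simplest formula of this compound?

CH2O

mol C = 5.599 g CO₂ ÷ 44.009 g/mol = 0.12722 mol
mol H = 2 × 2.292 g H₂O ÷ 18.015 g/mol = 0.25445 mol
mass O = 3.820 − (1.5281 + 0.25649) = 2.0354 g → mol O = 2.0354 ÷ 15.999 = 0.12722 mol
Divide by the smallest (0.12722 mol): C 1.000, H 2.000, O 1.000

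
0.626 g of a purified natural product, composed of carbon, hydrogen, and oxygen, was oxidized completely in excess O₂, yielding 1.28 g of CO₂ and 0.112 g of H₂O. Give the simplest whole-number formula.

mol C = 1.28 g CO₂ ÷ 44.009 g/mol = 0.02908 mol
mol H = 2 × 0.112 g H₂O ÷ 18.015 g/mol = 0.01243 mol
mass O = 0.626 − (0.3493 + 0.01253) = 0.2641 g → mol O = 0.2641 ÷ 15.999 = 0.01651 mol
Divide by the smallest (0.01243 mol): C 2.339, H 1.000, O 1.328
Multiplying each by 3 gives whole numbers: C 7.02, H 3.00, O 3.98

C7H3O4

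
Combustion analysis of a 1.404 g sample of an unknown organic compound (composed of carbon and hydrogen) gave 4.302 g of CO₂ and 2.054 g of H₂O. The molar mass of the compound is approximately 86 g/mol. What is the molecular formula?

mol C = 4.302 g CO₂ ÷ 44.009 g/mol = 0.097753 mol
mol H = 2 × 2.054 g H₂O ÷ 18.015 g/mol = 0.22803 mol
Divide by the smallest (0.097753 mol): C 1.000, H 2.333
Multiplying each by 3 gives whole numbers: C 3.00, H 7.00
Empirical formula: C3H7
Empirical-formula mass = 43.09 g/mol; 86 ÷ 43.09 ≈ 2, so the molecular formula is C6H14.

C6H14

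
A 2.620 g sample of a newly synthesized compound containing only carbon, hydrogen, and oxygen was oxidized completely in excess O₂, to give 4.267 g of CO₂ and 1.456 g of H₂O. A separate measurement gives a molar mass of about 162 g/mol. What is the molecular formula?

C6H10O5

mol C = 4.267 g CO₂ ÷ 44.009 g/mol = 0.096957 mol
mol H = 2 × 1.456 g H₂O ÷ 18.015 g/mol = 0.16164 mol
mass O = 2.620 − (1.1646 + 0.16294) = 1.2925 g → mol O = 1.2925 ÷ 15.999 = 0.080787 mol
Divide by the smallest (0.080787 mol): C 1.200, H 2.001, O 1.000
Multiplying each by 5 gives whole numbers: C 6.00, H 10.00, O 5.00
Empirical formula: C6H10O5
Empirical-formula mass = 162.14 g/mol; 162 ÷ 162.14 ≈ 1, so the molecular formula is C6H10O5.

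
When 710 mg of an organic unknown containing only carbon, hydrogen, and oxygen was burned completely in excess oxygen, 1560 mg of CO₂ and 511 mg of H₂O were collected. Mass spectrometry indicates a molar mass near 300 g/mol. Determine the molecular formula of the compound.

C15H24O6

mol C = 1.56 g CO₂ ÷ 44.009 g/mol = 0.03545 mol
mol H = 2 × 0.511 g H₂O ÷ 18.015 g/mol = 0.05673 mol
mass O = 0.710 − (0.4258 + 0.05718) = 0.2271 g → mol O = 0.2271 ÷ 15.999 = 0.01419 mol
Divide by the smallest (0.01419 mol): C 2.498, H 3.997, O 1.000
Multiplying each by 2 gives whole numbers: C 5.00, H 7.99, O 2.00
Empirical formula: C5H8O2
Empirical-formula mass = 100.12 g/mol; 300 ÷ 100.12 ≈ 3, so the molecular formula is C15H24O6.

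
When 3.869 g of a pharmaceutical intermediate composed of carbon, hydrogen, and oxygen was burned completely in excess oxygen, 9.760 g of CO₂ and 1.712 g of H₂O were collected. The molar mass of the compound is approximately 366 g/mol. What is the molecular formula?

mol C = 9.760 g CO₂ ÷ 44.009 g/mol = 0.22177 mol
mol H = 2 × 1.712 g H₂O ÷ 18.015 g/mol = 0.19006 mol
mass O = 3.869 − (2.6637 + 0.19158) = 1.0137 g → mol O = 1.0137 ÷ 15.999 = 0.063360 mol
Divide by the smallest (0.063360 mol): C 3.500, H 3.000, O 1.000
Multiplying each by 2 gives whole numbers: C 7.00, H 6.00, O 2.00
Empirical formula: C7H6O2
Empirical-formula mass = 122.12 g/mol; 366 ÷ 122.12 ≈ 3, so the molecular formula is C21H18O6.

C21H18O6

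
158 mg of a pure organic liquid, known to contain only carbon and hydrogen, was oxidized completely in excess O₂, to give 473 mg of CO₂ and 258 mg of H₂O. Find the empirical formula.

mol C = 0.473 g CO₂ ÷ 44.009 g/mol = 0.01075 mol
mol H = 2 × 0.258 g H₂O ÷ 18.015 g/mol = 0.02864 mol
Divide by the smallest (0.01075 mol): C 1.000, H 2.665
Multiplying each by 3 gives whole numbers: C 3.00, H 7.99

C3H8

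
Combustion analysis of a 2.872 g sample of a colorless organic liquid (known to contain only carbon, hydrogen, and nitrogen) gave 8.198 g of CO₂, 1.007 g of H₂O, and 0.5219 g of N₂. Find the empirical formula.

C5H3N

mol C = 8.198 g CO₂ ÷ 44.009 g/mol = 0.18628 mol
mol H = 2 × 1.007 g H₂O ÷ 18.015 g/mol = 0.11180 mol
mol N = 2 × 0.5219 g N₂ ÷ 28.014 g/mol = 0.037260 mol
Divide by the smallest (0.037260 mol): C 4.999, H 3.000, N 1.000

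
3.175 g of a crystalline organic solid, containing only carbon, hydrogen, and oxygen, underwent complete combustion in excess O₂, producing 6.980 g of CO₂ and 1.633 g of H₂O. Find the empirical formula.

C7H8O3

mol C = 6.980 g CO₂ ÷ 44.009 g/mol = 0.15860 mol
mol H = 2 × 1.633 g H₂O ÷ 18.015 g/mol = 0.18129 mol
mass O = 3.175 − (1.9050 + 0.18274) = 1.0873 g → mol O = 1.0873 ÷ 15.999 = 0.067958 mol
Divide by the smallest (0.067958 mol): C 2.334, H 2.668, O 1.000
Multiplying each by 3 gives whole numbers: C 7.00, H 8.00, O 3.00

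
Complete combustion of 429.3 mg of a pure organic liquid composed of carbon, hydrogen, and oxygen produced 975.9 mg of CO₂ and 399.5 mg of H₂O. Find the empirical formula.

mol C = 0.9759 g CO₂ ÷ 44.009 g/mol = 0.022175 mol
mol H = 2 × 0.3995 g H₂O ÷ 18.015 g/mol = 0.044352 mol
mass O = 0.4293 − (0.26634 + 0.044707) = 0.11825 g → mol O = 0.11825 ÷ 15.999 = 0.0073910 mol
Divide by the smallest (0.0073910 mol): C 3.000, H 6.001, O 1.000

C3H6O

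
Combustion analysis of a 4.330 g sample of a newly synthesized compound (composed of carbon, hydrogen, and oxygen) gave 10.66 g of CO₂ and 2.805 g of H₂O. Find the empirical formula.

C7H9O2

mol C = 10.66 g CO₂ ÷ 44.009 g/mol = 0.24222 mol
mol H = 2 × 2.805 g H₂O ÷ 18.015 g/mol = 0.31141 mol
mass O = 4.330 − (2.9093 + 0.31390) = 1.1068 g → mol O = 1.1068 ÷ 15.999 = 0.069177 mol
Divide by the smallest (0.069177 mol): C 3.502, H 4.502, O 1.000
Multiplying each by 2 gives whole numbers: C 7.00, H 9.00, O 2.00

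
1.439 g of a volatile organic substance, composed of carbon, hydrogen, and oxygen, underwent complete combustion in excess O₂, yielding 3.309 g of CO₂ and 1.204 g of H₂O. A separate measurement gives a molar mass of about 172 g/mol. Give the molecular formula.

mol C = 3.309 g CO₂ ÷ 44.009 g/mol = 0.075189 mol
mol H = 2 × 1.204 g H₂O ÷ 18.015 g/mol = 0.13367 mol
mass O = 1.439 − (0.90310 + 0.13474) = 0.40117 g → mol O = 0.40117 ÷ 15.999 = 0.025075 mol
Divide by the smallest (0.025075 mol): C 2.999, H 5.331, O 1.000
Multiplying each by 3 gives whole numbers: C 9.00, H 15.99, O 3.00
Empirical formula: C9H16O3
Empirical-formula mass = 172.22 g/mol; 172 ÷ 172.22 ≈ 1, so the molecular formula is C9H16O3.

C9H16O3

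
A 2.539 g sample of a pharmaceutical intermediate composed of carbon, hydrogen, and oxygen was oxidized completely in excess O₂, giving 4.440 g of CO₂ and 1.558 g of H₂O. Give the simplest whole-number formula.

C7H12O5

mol C = 4.440 g CO₂ ÷ 44.009 g/mol = 0.10089 mol
mol H = 2 × 1.558 g H₂O ÷ 18.015 g/mol = 0.17297 mol
mass O = 2.539 − (1.2118 + 0.17435) = 1.1529 g → mol O = 1.1529 ÷ 15.999 = 0.072059 mol
Divide by the smallest (0.072059 mol): C 1.400, H 2.400, O 1.000
Multiplying each by 5 gives whole numbers: C 7.00, H 12.00, O 5.00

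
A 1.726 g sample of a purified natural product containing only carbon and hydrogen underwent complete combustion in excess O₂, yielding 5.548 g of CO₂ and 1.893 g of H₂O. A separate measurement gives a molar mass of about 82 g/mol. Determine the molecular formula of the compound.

mol C = 5.548 g CO₂ ÷ 44.009 g/mol = 0.12607 mol
mol H = 2 × 1.893 g H₂O ÷ 18.015 g/mol = 0.21016 mol
Divide by the smallest (0.12607 mol): C 1.000, H 1.667
Multiplying each by 3 gives whole numbers: C 3.00, H 5.00
Empirical formula: C3H5
Empirical-formula mass = 41.07 g/mol; 82 ÷ 41.07 ≈ 2, so the molecular formula is C6H10.

C6H10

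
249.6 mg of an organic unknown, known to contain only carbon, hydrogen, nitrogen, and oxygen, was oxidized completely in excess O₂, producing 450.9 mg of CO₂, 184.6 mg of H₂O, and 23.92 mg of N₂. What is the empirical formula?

mol C = 0.4509 g CO₂ ÷ 44.009 g/mol = 0.010246 mol
mol H = 2 × 0.1846 g H₂O ÷ 18.015 g/mol = 0.020494 mol
mol N = 2 × 0.02392 g N₂ ÷ 28.014 g/mol = 0.0017077 mol
mass O = 0.2496 − (0.12306 + 0.020658 + 0.023920) = 0.081962 g → mol O = 0.081962 ÷ 15.999 = 0.0051229 mol
Divide by the smallest (0.0017077 mol): C 6.000, H 12.001, N 1.000, O 3.000

C6H12NO3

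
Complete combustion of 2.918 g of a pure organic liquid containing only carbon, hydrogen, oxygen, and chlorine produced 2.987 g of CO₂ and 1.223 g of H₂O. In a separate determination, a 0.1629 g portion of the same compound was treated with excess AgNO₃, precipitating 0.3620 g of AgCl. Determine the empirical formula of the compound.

mol C = 2.987 g CO₂ ÷ 44.009 g/mol = 0.067872 mol
mol H = 2 × 1.223 g H₂O ÷ 18.015 g/mol = 0.13578 mol
From the AgCl data: mol Cl per gram of compound = (0.3620 ÷ 143.318) ÷ 0.1629 = 0.015506 mol/g, so in the 2.918 g combustion sample mol Cl = 0.045245 mol
mass O = 2.918 − (0.81522 + 0.13686 + 1.6039) = 0.36198 g → mol O = 0.36198 ÷ 15.999 = 0.022625 mol
Divide by the smallest (0.022625 mol): C 3.000, H 6.001, Cl 2.000, O 1.000

C3H6Cl2O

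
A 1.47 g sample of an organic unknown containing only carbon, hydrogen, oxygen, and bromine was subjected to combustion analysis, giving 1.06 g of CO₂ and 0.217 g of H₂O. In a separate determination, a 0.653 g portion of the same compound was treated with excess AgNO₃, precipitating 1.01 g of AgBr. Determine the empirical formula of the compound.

C2H2BrO

mol C = 1.06 g CO₂ ÷ 44.009 g/mol = 0.02409 mol
mol H = 2 × 0.217 g H₂O ÷ 18.015 g/mol = 0.02409 mol
From the AgBr data: mol Br per gram of compound = (1.01 ÷ 187.772) ÷ 0.653 = 0.008237 mol/g, so in the 1.47 g combustion sample mol Br = 0.01211 mol
mass O = 1.47 − (0.2893 + 0.02428 + 0.9675) = 0.1889 g → mol O = 0.1889 ÷ 15.999 = 0.01181 mol
Divide by the smallest (0.01181 mol): C 2.040, H 2.040, Br 1.026, O 1.000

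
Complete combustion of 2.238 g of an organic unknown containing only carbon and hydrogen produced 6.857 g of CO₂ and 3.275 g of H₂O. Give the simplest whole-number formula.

C3H7

mol C = 6.857 g CO₂ ÷ 44.009 g/mol = 0.15581 mol
mol H = 2 × 3.275 g H₂O ÷ 18.015 g/mol = 0.36359 mol
Divide by the smallest (0.15581 mol): C 1.000, H 2.334
Multiplying each by 3 gives whole numbers: C 3.00, H 7.00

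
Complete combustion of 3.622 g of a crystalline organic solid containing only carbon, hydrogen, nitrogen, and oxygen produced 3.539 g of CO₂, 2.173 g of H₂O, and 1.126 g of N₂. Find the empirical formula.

mol C = 3.539 g CO₂ ÷ 44.009 g/mol = 0.080415 mol
mol H = 2 × 2.173 g H₂O ÷ 18.015 g/mol = 0.24124 mol
mol N = 2 × 1.126 g N₂ ÷ 28.014 g/mol = 0.080388 mol
mass O = 3.622 − (0.96587 + 0.24317 + 1.1260) = 1.2870 g → mol O = 1.2870 ÷ 15.999 = 0.080440 mol
Divide by the smallest (0.080388 mol): C 1.000, H 3.001, N 1.000, O 1.001

CH3NO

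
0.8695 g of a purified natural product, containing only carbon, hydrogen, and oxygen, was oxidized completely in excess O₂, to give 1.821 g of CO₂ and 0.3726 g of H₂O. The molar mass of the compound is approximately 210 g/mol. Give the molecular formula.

mol C = 1.821 g CO₂ ÷ 44.009 g/mol = 0.041378 mol
mol H = 2 × 0.3726 g H₂O ÷ 18.015 g/mol = 0.041366 mol
mass O = 0.8695 − (0.49699 + 0.041696) = 0.33081 g → mol O = 0.33081 ÷ 15.999 = 0.020677 mol
Divide by the smallest (0.020677 mol): C 2.001, H 2.001, O 1.000
Empirical formula: C2H2O
Empirical-formula mass = 42.04 g/mol; 210 ÷ 42.04 ≈ 5, so the molecular formula is C10H10O5.

C10H10O5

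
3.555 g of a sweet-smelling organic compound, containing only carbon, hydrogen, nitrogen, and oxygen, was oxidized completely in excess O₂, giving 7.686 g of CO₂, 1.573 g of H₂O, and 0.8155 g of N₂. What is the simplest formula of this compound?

mol C = 7.686 g CO₂ ÷ 44.009 g/mol = 0.17465 mol
mol H = 2 × 1.573 g H₂O ÷ 18.015 g/mol = 0.17463 mol
mol N = 2 × 0.8155 g N₂ ÷ 28.014 g/mol = 0.058221 mol
mass O = 3.555 − (2.0977 + 0.17603 + 0.81550) = 0.46580 g → mol O = 0.46580 ÷ 15.999 = 0.029114 mol
Divide by the smallest (0.029114 mol): C 5.999, H 5.998, N 2.000, O 1.000

C6H6N2O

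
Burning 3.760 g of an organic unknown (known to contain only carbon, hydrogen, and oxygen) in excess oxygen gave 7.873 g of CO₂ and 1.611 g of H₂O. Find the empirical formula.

mol C = 7.873 g CO₂ ÷ 44.009 g/mol = 0.17890 mol
mol H = 2 × 1.611 g H₂O ÷ 18.015 g/mol = 0.17885 mol
mass O = 3.760 − (2.1487 + 0.18028) = 1.4310 g → mol O = 1.4310 ÷ 15.999 = 0.089444 mol
Divide by the smallest (0.089444 mol): C 2.000, H 2.000, O 1.000

C2H2O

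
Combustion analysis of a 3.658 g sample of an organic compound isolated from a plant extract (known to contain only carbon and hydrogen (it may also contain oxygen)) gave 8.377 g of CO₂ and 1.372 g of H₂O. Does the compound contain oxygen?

yes

mol C = 8.377 g CO₂ ÷ 44.009 g/mol = 0.19035 mol
mol H = 2 × 1.372 g H₂O ÷ 18.015 g/mol = 0.15232 mol
C and H account for only 2.4398 g of the 3.658 g sample; the remaining 1.2182 g must be oxygen.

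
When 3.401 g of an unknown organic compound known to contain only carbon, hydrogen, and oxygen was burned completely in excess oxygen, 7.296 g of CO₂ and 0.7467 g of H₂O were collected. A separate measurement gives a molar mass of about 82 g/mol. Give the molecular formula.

C4H2O2

mol C = 7.296 g CO₂ ÷ 44.009 g/mol = 0.16578 mol
mol H = 2 × 0.7467 g H₂O ÷ 18.015 g/mol = 0.082898 mol
mass O = 3.401 − (1.9912 + 0.083561) = 1.3262 g → mol O = 1.3262 ÷ 15.999 = 0.082893 mol
Divide by the smallest (0.082893 mol): C 2.000, H 1.000, O 1.000
Empirical formula: C2HO
Empirical-formula mass = 41.03 g/mol; 82 ÷ 41.03 ≈ 2, so the molecular formula is C4H2O2.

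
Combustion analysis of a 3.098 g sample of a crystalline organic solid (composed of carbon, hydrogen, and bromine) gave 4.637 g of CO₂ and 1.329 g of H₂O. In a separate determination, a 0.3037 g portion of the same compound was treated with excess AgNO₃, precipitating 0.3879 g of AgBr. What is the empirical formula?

mol C = 4.637 g CO₂ ÷ 44.009 g/mol = 0.10536 mol
mol H = 2 × 1.329 g H₂O ÷ 18.015 g/mol = 0.14754 mol
From the AgBr data: mol Br per gram of compound = (0.3879 ÷ 187.772) ÷ 0.3037 = 0.0068021 mol/g, so in the 3.098 g combustion sample mol Br = 0.021073 mol
Divide by the smallest (0.021073 mol): C 5.000, H 7.002, Br 1.000

C5H7Br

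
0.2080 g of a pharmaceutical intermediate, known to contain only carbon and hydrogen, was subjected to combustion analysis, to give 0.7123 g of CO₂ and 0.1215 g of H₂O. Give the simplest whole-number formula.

C6H5

mol C = 0.7123 g CO₂ ÷ 44.009 g/mol = 0.016185 mol
mol H = 2 × 0.1215 g H₂O ÷ 18.015 g/mol = 0.013489 mol
Divide by the smallest (0.013489 mol): C 1.200, H 1.000
Multiplying each by 5 gives whole numbers: C 6.00, H 5.00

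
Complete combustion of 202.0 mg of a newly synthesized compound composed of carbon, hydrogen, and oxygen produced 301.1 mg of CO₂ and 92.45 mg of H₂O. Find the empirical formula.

mol C = 0.3011 g CO₂ ÷ 44.009 g/mol = 0.0068418 mol
mol H = 2 × 0.09245 g H₂O ÷ 18.015 g/mol = 0.010264 mol
mass O = 0.2020 − (0.082177 + 0.010346) = 0.10948 g → mol O = 0.10948 ÷ 15.999 = 0.0068428 mol
Divide by the smallest (0.0068418 mol): C 1.000, H 1.500, O 1.000
Multiplying each by 2 gives whole numbers: C 2.00, H 3.00, O 2.00

C2H3O2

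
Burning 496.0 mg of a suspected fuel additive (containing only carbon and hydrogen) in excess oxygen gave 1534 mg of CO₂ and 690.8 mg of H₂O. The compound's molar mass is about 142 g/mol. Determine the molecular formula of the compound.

C10H22

mol C = 1.534 g CO₂ ÷ 44.009 g/mol = 0.034857 mol
mol H = 2 × 0.6908 g H₂O ÷ 18.015 g/mol = 0.076692 mol
Divide by the smallest (0.034857 mol): C 1.000, H 2.200
Multiplying each by 5 gives whole numbers: C 5.00, H 11.00
Empirical formula: C5H11
Empirical-formula mass = 71.14 g/mol; 142 ÷ 71.14 ≈ 2, so the molecular formula is C10H22.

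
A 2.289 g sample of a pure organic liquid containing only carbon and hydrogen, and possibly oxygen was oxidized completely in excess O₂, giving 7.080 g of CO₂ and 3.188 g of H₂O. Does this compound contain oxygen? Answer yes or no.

no

mol C = 7.080 g CO₂ ÷ 44.009 g/mol = 0.16088 mol
mol H = 2 × 3.188 g H₂O ÷ 18.015 g/mol = 0.35393 mol
C and H together account for 2.2890 g — essentially the entire 2.289 g sample — so the compound contains no oxygen.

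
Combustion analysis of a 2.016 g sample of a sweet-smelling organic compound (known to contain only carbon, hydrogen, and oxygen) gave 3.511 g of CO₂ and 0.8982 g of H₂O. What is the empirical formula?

C4H5O3

mol C = 3.511 g CO₂ ÷ 44.009 g/mol = 0.079779 mol
mol H = 2 × 0.8982 g H₂O ÷ 18.015 g/mol = 0.099717 mol
mass O = 2.016 − (0.95823 + 0.10051) = 0.95726 g → mol O = 0.95726 ÷ 15.999 = 0.059832 mol
Divide by the smallest (0.059832 mol): C 1.333, H 1.667, O 1.000
Multiplying each by 3 gives whole numbers: C 4.00, H 5.00, O 3.00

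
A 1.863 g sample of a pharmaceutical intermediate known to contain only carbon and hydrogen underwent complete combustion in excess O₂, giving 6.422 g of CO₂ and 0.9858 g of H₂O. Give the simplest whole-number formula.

C4H3

mol C = 6.422 g CO₂ ÷ 44.009 g/mol = 0.14592 mol
mol H = 2 × 0.9858 g H₂O ÷ 18.015 g/mol = 0.10944 mol
Divide by the smallest (0.10944 mol): C 1.333, H 1.000
Multiplying each by 3 gives whole numbers: C 4.00, H 3.00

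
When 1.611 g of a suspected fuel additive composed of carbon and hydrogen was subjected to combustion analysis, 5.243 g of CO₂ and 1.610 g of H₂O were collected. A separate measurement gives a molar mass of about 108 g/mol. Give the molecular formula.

C8H12

mol C = 5.243 g CO₂ ÷ 44.009 g/mol = 0.11913 mol
mol H = 2 × 1.610 g H₂O ÷ 18.015 g/mol = 0.17874 mol
Divide by the smallest (0.11913 mol): C 1.000, H 1.500
Multiplying each by 2 gives whole numbers: C 2.00, H 3.00
Empirical formula: C2H3
Empirical-formula mass = 27.05 g/mol; 108 ÷ 27.05 ≈ 4, so the molecular formula is C8H12.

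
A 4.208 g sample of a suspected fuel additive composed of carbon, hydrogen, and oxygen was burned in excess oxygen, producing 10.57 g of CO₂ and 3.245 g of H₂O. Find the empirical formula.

mol C = 10.57 g CO₂ ÷ 44.009 g/mol = 0.24018 mol
mol H = 2 × 3.245 g H₂O ÷ 18.015 g/mol = 0.36026 mol
mass O = 4.208 − (2.8848 + 0.36314) = 0.96008 g → mol O = 0.96008 ÷ 15.999 = 0.060009 mol
Divide by the smallest (0.060009 mol): C 4.002, H 6.003, O 1.000

C4H6O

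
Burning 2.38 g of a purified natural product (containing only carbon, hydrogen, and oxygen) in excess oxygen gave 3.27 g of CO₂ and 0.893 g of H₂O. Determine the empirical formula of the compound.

C6H8O7

mol C = 3.27 g CO₂ ÷ 44.009 g/mol = 0.07430 mol
mol H = 2 × 0.893 g H₂O ÷ 18.015 g/mol = 0.09914 mol
mass O = 2.38 − (0.8925 + 0.09993) = 1.388 g → mol O = 1.388 ÷ 15.999 = 0.08673 mol
Divide by the smallest (0.07430 mol): C 1.000, H 1.334, O 1.167
Multiplying each by 6 gives whole numbers: C 6.00, H 8.01, O 7.00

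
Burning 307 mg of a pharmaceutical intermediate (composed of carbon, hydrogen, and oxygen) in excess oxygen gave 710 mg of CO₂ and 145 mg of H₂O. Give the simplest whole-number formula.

mol C = 0.710 g CO₂ ÷ 44.009 g/mol = 0.01613 mol
mol H = 2 × 0.145 g H₂O ÷ 18.015 g/mol = 0.01610 mol
mass O = 0.307 − (0.1938 + 0.01623) = 0.09700 g → mol O = 0.09700 ÷ 15.999 = 0.006063 mol
Divide by the smallest (0.006063 mol): C 2.661, H 2.655, O 1.000
Multiplying each by 3 gives whole numbers: C 7.98, H 7.97, O 3.00

C8H8O3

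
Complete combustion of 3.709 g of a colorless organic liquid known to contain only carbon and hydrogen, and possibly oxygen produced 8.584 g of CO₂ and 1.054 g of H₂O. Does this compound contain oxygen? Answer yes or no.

yes

mol C = 8.584 g CO₂ ÷ 44.009 g/mol = 0.19505 mol
mol H = 2 × 1.054 g H₂O ÷ 18.015 g/mol = 0.11701 mol
C and H account for only 2.4607 g of the 3.709 g sample; the remaining 1.2483 g must be oxygen.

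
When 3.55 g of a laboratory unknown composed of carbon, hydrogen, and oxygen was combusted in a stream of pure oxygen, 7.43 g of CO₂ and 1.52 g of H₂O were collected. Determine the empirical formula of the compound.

C2H2O

mol C = 7.43 g CO₂ ÷ 44.009 g/mol = 0.1688 mol
mol H = 2 × 1.52 g H₂O ÷ 18.015 g/mol = 0.1687 mol
mass O = 3.55 − (2.028 + 0.1701) = 1.352 g → mol O = 1.352 ÷ 15.999 = 0.08451 mol
Divide by the smallest (0.08451 mol): C 1.998, H 1.997, O 1.000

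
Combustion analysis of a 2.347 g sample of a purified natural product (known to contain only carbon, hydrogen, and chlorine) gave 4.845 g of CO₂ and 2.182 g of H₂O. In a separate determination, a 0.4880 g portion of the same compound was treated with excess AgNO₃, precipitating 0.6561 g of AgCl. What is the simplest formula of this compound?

C5H11Cl

mol C = 4.845 g CO₂ ÷ 44.009 g/mol = 0.11009 mol
mol H = 2 × 2.182 g H₂O ÷ 18.015 g/mol = 0.24224 mol
From the AgCl data: mol Cl per gram of compound = (0.6561 ÷ 143.318) ÷ 0.4880 = 0.0093810 mol/g, so in the 2.347 g combustion sample mol Cl = 0.022017 mol
Divide by the smallest (0.022017 mol): C 5.000, H 11.002, Cl 1.000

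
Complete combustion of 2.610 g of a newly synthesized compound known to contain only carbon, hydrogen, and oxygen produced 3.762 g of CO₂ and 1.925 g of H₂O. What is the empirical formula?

C2H5O2

mol C = 3.762 g CO₂ ÷ 44.009 g/mol = 0.085483 mol
mol H = 2 × 1.925 g H₂O ÷ 18.015 g/mol = 0.21371 mol
mass O = 2.610 − (1.0267 + 0.21542) = 1.3678 g → mol O = 1.3678 ÷ 15.999 = 0.085496 mol
Divide by the smallest (0.085483 mol): C 1.000, H 2.500, O 1.000
Multiplying each by 2 gives whole numbers: C 2.00, H 5.00, O 2.00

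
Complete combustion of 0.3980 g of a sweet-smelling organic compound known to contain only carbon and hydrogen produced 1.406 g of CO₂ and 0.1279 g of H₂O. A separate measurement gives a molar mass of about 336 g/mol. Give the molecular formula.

mol C = 1.406 g CO₂ ÷ 44.009 g/mol = 0.031948 mol
mol H = 2 × 0.1279 g H₂O ÷ 18.015 g/mol = 0.014199 mol
Divide by the smallest (0.014199 mol): C 2.250, H 1.000
Multiplying each by 4 gives whole numbers: C 9.00, H 4.00
Empirical formula: C9H4
Empirical-formula mass = 112.13 g/mol; 336 ÷ 112.13 ≈ 3, so the molecular formula is C27H12.

C27H12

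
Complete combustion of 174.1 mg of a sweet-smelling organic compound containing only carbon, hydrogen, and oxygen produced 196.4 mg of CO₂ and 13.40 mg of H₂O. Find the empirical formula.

C3HO5

mol C = 0.1964 g CO₂ ÷ 44.009 g/mol = 0.0044627 mol
mol H = 2 × 0.01340 g H₂O ÷ 18.015 g/mol = 0.0014876 mol
mass O = 0.1741 − (0.053602 + 0.0014996) = 0.11900 g → mol O = 0.11900 ÷ 15.999 = 0.0074379 mol
Divide by the smallest (0.0014876 mol): C 3.000, H 1.000, O 5.000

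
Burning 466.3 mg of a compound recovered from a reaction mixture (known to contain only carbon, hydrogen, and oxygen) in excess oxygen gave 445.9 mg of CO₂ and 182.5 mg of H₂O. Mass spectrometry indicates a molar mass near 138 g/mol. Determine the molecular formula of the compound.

C3H6O6

mol C = 0.4459 g CO₂ ÷ 44.009 g/mol = 0.010132 mol
mol H = 2 × 0.1825 g H₂O ÷ 18.015 g/mol = 0.020261 mol
mass O = 0.4663 − (0.12170 + 0.020423) = 0.32418 g → mol O = 0.32418 ÷ 15.999 = 0.020263 mol
Divide by the smallest (0.010132 mol): C 1.000, H 2.000, O 2.000
Empirical formula: CH2O2
Empirical-formula mass = 46.02 g/mol; 138 ÷ 46.02 ≈ 3, so the molecular formula is C3H6O6.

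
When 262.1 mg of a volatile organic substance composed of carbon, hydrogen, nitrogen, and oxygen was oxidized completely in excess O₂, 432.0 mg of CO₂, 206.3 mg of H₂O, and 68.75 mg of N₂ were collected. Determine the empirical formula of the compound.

mol C = 0.4320 g CO₂ ÷ 44.009 g/mol = 0.0098162 mol
mol H = 2 × 0.2063 g H₂O ÷ 18.015 g/mol = 0.022903 mol
mol N = 2 × 0.06875 g N₂ ÷ 28.014 g/mol = 0.0049083 mol
mass O = 0.2621 − (0.11790 + 0.023086 + 0.068750) = 0.052362 g → mol O = 0.052362 ÷ 15.999 = 0.0032728 mol
Divide by the smallest (0.0032728 mol): C 2.999, H 6.998, N 1.500, O 1.000
Multiplying each by 2 gives whole numbers: C 6.00, H 14.00, N 3.00, O 2.00

C6H14N3O2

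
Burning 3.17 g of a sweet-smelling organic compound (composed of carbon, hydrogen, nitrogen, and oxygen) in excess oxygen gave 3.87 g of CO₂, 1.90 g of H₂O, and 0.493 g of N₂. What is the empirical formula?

mol C = 3.87 g CO₂ ÷ 44.009 g/mol = 0.08794 mol
mol H = 2 × 1.90 g H₂O ÷ 18.015 g/mol = 0.2109 mol
mol N = 2 × 0.493 g N₂ ÷ 28.014 g/mol = 0.03520 mol
mass O = 3.17 − (1.056 + 0.2126 + 0.4930) = 1.408 g → mol O = 1.408 ÷ 15.999 = 0.08802 mol
Divide by the smallest (0.03520 mol): C 2.498, H 5.993, N 1.000, O 2.501
Multiplying each by 2 gives whole numbers: C 5.00, H 11.99, N 2.00, O 5.00

C5H12N2O5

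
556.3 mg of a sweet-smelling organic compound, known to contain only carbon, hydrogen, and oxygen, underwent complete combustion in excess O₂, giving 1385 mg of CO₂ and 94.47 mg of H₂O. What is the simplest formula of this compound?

C3HO

mol C = 1.385 g CO₂ ÷ 44.009 g/mol = 0.031471 mol
mol H = 2 × 0.09447 g H₂O ÷ 18.015 g/mol = 0.010488 mol
mass O = 0.5563 − (0.37800 + 0.010572) = 0.16773 g → mol O = 0.16773 ÷ 15.999 = 0.010484 mol
Divide by the smallest (0.010484 mol): C 3.002, H 1.000, O 1.000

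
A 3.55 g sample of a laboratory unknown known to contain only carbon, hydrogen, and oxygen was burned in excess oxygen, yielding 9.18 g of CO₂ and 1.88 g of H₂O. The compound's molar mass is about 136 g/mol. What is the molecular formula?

C8H8O2

mol C = 9.18 g CO₂ ÷ 44.009 g/mol = 0.2086 mol
mol H = 2 × 1.88 g H₂O ÷ 18.015 g/mol = 0.2087 mol
mass O = 3.55 − (2.505 + 0.2104) = 0.8342 g → mol O = 0.8342 ÷ 15.999 = 0.05214 mol
Divide by the smallest (0.05214 mol): C 4.001, H 4.003, O 1.000
Empirical formula: C4H4O
Empirical-formula mass = 68.08 g/mol; 136 ÷ 68.08 ≈ 2, so the molecular formula is C8H8O2.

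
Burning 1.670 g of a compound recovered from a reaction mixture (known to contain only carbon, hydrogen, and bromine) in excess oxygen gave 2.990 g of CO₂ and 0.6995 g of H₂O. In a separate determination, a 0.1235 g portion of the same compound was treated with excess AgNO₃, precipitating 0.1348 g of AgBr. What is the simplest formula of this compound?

mol C = 2.990 g CO₂ ÷ 44.009 g/mol = 0.067941 mol
mol H = 2 × 0.6995 g H₂O ÷ 18.015 g/mol = 0.077658 mol
From the AgBr data: mol Br per gram of compound = (0.1348 ÷ 187.772) ÷ 0.1235 = 0.0058129 mol/g, so in the 1.670 g combustion sample mol Br = 0.0097075 mol
Divide by the smallest (0.0097075 mol): C 6.999, H 8.000, Br 1.000

C7H8Br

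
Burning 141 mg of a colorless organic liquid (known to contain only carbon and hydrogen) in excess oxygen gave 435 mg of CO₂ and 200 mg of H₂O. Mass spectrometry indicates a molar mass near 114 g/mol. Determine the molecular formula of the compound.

mol C = 0.435 g CO₂ ÷ 44.009 g/mol = 0.009884 mol
mol H = 2 × 0.200 g H₂O ÷ 18.015 g/mol = 0.02220 mol
Divide by the smallest (0.009884 mol): C 1.000, H 2.246
Multiplying each by 4 gives whole numbers: C 4.00, H 8.99
Empirical formula: C4H9
Empirical-formula mass = 57.12 g/mol; 114 ÷ 57.12 ≈ 2, so the molecular formula is C8H18.

C8H18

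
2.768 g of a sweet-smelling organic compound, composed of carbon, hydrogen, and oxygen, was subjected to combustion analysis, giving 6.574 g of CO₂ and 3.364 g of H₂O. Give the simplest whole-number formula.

mol C = 6.574 g CO₂ ÷ 44.009 g/mol = 0.14938 mol
mol H = 2 × 3.364 g H₂O ÷ 18.015 g/mol = 0.37347 mol
mass O = 2.768 − (1.7942 + 0.37645) = 0.59736 g → mol O = 0.59736 ÷ 15.999 = 0.037337 mol
Divide by the smallest (0.037337 mol): C 4.001, H 10.002, O 1.000

C4H10O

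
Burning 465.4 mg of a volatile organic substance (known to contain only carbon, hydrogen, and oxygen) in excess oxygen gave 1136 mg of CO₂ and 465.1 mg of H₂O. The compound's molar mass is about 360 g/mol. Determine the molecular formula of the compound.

mol C = 1.136 g CO₂ ÷ 44.009 g/mol = 0.025813 mol
mol H = 2 × 0.4651 g H₂O ÷ 18.015 g/mol = 0.051635 mol
mass O = 0.4654 − (0.31004 + 0.052048) = 0.10331 g → mol O = 0.10331 ÷ 15.999 = 0.0064575 mol
Divide by the smallest (0.0064575 mol): C 3.997, H 7.996, O 1.000
Empirical formula: C4H8O
Empirical-formula mass = 72.11 g/mol; 360 ÷ 72.11 ≈ 5, so the molecular formula is C20H40O5.

C20H40O5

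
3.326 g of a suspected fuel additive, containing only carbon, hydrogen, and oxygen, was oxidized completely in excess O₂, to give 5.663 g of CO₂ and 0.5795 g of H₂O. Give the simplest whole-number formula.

mol C = 5.663 g CO₂ ÷ 44.009 g/mol = 0.12868 mol
mol H = 2 × 0.5795 g H₂O ÷ 18.015 g/mol = 0.064335 mol
mass O = 3.326 − (1.5456 + 0.064850) = 1.7156 g → mol O = 1.7156 ÷ 15.999 = 0.10723 mol
Divide by the smallest (0.064335 mol): C 2.000, H 1.000, O 1.667
Multiplying each by 3 gives whole numbers: C 6.00, H 3.00, O 5.00

C6H3O5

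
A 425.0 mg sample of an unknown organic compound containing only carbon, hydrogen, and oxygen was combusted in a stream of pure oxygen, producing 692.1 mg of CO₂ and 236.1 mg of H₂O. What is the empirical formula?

mol C = 0.6921 g CO₂ ÷ 44.009 g/mol = 0.015726 mol
mol H = 2 × 0.2361 g H₂O ÷ 18.015 g/mol = 0.026211 mol
mass O = 0.4250 − (0.18889 + 0.026421) = 0.20969 g → mol O = 0.20969 ÷ 15.999 = 0.013106 mol
Divide by the smallest (0.013106 mol): C 1.200, H 2.000, O 1.000
Multiplying each by 5 gives whole numbers: C 6.00, H 10.00, O 5.00

C6H10O5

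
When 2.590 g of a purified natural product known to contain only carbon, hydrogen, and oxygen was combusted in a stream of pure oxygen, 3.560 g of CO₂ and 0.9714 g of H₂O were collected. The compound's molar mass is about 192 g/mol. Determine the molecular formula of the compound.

C6H8O7

mol C = 3.560 g CO₂ ÷ 44.009 g/mol = 0.080893 mol
mol H = 2 × 0.9714 g H₂O ÷ 18.015 g/mol = 0.10784 mol
mass O = 2.590 − (0.97160 + 0.10871) = 1.5097 g → mol O = 1.5097 ÷ 15.999 = 0.094362 mol
Divide by the smallest (0.080893 mol): C 1.000, H 1.333, O 1.167
Multiplying each by 6 gives whole numbers: C 6.00, H 8.00, O 7.00
Empirical formula: C6H8O7
Empirical-formula mass = 192.12 g/mol; 192 ÷ 192.12 ≈ 1, so the molecular formula is C6H8O7.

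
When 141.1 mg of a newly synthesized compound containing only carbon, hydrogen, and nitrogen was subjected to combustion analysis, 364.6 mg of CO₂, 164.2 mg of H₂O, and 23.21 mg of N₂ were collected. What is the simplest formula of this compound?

mol C = 0.3646 g CO₂ ÷ 44.009 g/mol = 0.0082847 mol
mol H = 2 × 0.1642 g H₂O ÷ 18.015 g/mol = 0.018229 mol
mol N = 2 × 0.02321 g N₂ ÷ 28.014 g/mol = 0.0016570 mol
Divide by the smallest (0.0016570 mol): C 5.000, H 11.001, N 1.000

C5H11N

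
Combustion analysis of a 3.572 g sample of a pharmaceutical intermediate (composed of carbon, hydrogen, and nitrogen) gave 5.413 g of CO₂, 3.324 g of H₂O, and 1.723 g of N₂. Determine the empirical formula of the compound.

CH3N

mol C = 5.413 g CO₂ ÷ 44.009 g/mol = 0.12300 mol
mol H = 2 × 3.324 g H₂O ÷ 18.015 g/mol = 0.36903 mol
mol N = 2 × 1.723 g N₂ ÷ 28.014 g/mol = 0.12301 mol
Divide by the smallest (0.12300 mol): C 1.000, H 3.000, N 1.000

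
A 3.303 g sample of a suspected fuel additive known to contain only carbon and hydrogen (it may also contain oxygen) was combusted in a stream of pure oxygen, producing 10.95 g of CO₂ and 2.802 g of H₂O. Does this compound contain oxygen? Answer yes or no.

no

mol C = 10.95 g CO₂ ÷ 44.009 g/mol = 0.24881 mol
mol H = 2 × 2.802 g H₂O ÷ 18.015 g/mol = 0.31107 mol
C and H together account for 3.3021 g — essentially the entire 3.303 g sample — so the compound contains no oxygen.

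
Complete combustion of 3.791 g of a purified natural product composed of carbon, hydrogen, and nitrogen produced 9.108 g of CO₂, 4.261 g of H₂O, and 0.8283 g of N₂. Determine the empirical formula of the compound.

C7H16N2

mol C = 9.108 g CO₂ ÷ 44.009 g/mol = 0.20696 mol
mol H = 2 × 4.261 g H₂O ÷ 18.015 g/mol = 0.47305 mol
mol N = 2 × 0.8283 g N₂ ÷ 28.014 g/mol = 0.059135 mol
Divide by the smallest (0.059135 mol): C 3.500, H 8.000, N 1.000
Multiplying each by 2 gives whole numbers: C 7.00, H 16.00, N 2.00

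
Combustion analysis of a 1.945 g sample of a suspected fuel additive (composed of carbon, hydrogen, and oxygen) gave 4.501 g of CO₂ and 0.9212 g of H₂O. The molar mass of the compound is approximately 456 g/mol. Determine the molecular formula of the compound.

mol C = 4.501 g CO₂ ÷ 44.009 g/mol = 0.10227 mol
mol H = 2 × 0.9212 g H₂O ÷ 18.015 g/mol = 0.10227 mol
mass O = 1.945 − (1.2284 + 0.10309) = 0.61349 g → mol O = 0.61349 ÷ 15.999 = 0.038346 mol
Divide by the smallest (0.038346 mol): C 2.667, H 2.667, O 1.000
Multiplying each by 3 gives whole numbers: C 8.00, H 8.00, O 3.00
Empirical formula: C8H8O3
Empirical-formula mass = 152.15 g/mol; 456 ÷ 152.15 ≈ 3, so the molecular formula is C24H24O9.

C24H24O9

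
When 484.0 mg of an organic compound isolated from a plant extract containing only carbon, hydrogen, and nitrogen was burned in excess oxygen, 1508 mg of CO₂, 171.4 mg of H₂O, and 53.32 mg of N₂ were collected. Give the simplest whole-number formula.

C9H5N

mol C = 1.508 g CO₂ ÷ 44.009 g/mol = 0.034266 mol
mol H = 2 × 0.1714 g H₂O ÷ 18.015 g/mol = 0.019029 mol
mol N = 2 × 0.05332 g N₂ ÷ 28.014 g/mol = 0.0038067 mol
Divide by the smallest (0.0038067 mol): C 9.001, H 4.999, N 1.000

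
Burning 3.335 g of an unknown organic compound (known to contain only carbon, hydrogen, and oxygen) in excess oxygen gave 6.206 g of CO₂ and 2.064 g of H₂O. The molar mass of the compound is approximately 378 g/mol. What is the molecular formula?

mol C = 6.206 g CO₂ ÷ 44.009 g/mol = 0.14102 mol
mol H = 2 × 2.064 g H₂O ÷ 18.015 g/mol = 0.22914 mol
mass O = 3.335 − (1.6938 + 0.23098) = 1.4103 g → mol O = 1.4103 ÷ 15.999 = 0.088148 mol
Divide by the smallest (0.088148 mol): C 1.600, H 2.600, O 1.000
Multiplying each by 5 gives whole numbers: C 8.00, H 13.00, O 5.00
Empirical formula: C8H13O5
Empirical-formula mass = 189.19 g/mol; 378 ÷ 189.19 ≈ 2, so the molecular formula is C16H26O10.

C16H26O10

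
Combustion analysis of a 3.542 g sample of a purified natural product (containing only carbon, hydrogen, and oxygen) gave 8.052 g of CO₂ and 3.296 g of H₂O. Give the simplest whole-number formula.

C3H6O

mol C = 8.052 g CO₂ ÷ 44.009 g/mol = 0.18296 mol
mol H = 2 × 3.296 g H₂O ÷ 18.015 g/mol = 0.36592 mol
mass O = 3.542 − (2.1976 + 0.36884) = 0.97559 g → mol O = 0.97559 ÷ 15.999 = 0.060978 mol
Divide by the smallest (0.060978 mol): C 3.000, H 6.001, O 1.000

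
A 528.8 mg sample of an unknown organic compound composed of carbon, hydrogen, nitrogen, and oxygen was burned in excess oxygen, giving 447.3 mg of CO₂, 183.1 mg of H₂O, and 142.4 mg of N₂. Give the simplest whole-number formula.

mol C = 0.4473 g CO₂ ÷ 44.009 g/mol = 0.010164 mol
mol H = 2 × 0.1831 g H₂O ÷ 18.015 g/mol = 0.020328 mol
mol N = 2 × 0.1424 g N₂ ÷ 28.014 g/mol = 0.010166 mol
mass O = 0.5288 − (0.12208 + 0.020490 + 0.14240) = 0.24383 g → mol O = 0.24383 ÷ 15.999 = 0.015240 mol
Divide by the smallest (0.010164 mol): C 1.000, H 2.000, N 1.000, O 1.499
Multiplying each by 2 gives whole numbers: C 2.00, H 4.00, N 2.00, O 3.00

C2H4N2O3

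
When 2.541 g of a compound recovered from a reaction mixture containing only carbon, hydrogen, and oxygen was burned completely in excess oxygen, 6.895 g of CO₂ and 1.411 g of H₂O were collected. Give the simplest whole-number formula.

C5H5O

mol C = 6.895 g CO₂ ÷ 44.009 g/mol = 0.15667 mol
mol H = 2 × 1.411 g H₂O ÷ 18.015 g/mol = 0.15665 mol
mass O = 2.541 − (1.8818 + 0.15790) = 0.50131 g → mol O = 0.50131 ÷ 15.999 = 0.031334 mol
Divide by the smallest (0.031334 mol): C 5.000, H 4.999, O 1.000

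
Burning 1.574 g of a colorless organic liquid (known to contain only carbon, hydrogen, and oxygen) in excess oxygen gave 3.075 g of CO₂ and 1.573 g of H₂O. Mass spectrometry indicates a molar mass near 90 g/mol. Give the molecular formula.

mol C = 3.075 g CO₂ ÷ 44.009 g/mol = 0.069872 mol
mol H = 2 × 1.573 g H₂O ÷ 18.015 g/mol = 0.17463 mol
mass O = 1.574 − (0.83923 + 0.17603) = 0.55874 g → mol O = 0.55874 ÷ 15.999 = 0.034923 mol
Divide by the smallest (0.034923 mol): C 2.001, H 5.000, O 1.000
Empirical formula: C2H5O
Empirical-formula mass = 45.06 g/mol; 90 ÷ 45.06 ≈ 2, so the molecular formula is C4H10O2.

C4H10O2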